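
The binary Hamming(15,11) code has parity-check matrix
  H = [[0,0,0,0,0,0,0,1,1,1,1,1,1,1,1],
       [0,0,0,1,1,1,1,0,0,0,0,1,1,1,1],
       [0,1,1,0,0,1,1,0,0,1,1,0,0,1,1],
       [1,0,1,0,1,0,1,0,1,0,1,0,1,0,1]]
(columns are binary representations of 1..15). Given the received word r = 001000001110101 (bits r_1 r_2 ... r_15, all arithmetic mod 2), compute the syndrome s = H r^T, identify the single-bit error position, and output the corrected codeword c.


s = (1, 0, 0, 1)^T, error position = 9, corrected codeword c = 001000000110101

Compute s = H r^T mod 2 one row at a time:
  s_1 = 0 + 1 + 1 + 1 + 0 + 1 + 0 + 1 = 5 ≡ 1 (mod 2).
  s_2 = 0 + 0 + 0 + 0 + 0 + 1 + 0 + 1 = 2 ≡ 0 (mod 2).
  s_3 = 0 + 1 + 0 + 0 + 1 + 1 + 0 + 1 = 4 ≡ 0 (mod 2).
  s_4 = 0 + 1 + 0 + 0 + 1 + 1 + 1 + 1 = 5 ≡ 1 (mod 2).
s = (1, 0, 0, 1)^T — this equals column 9 of H (binary 1001), so error is at position 9.
Correct: flip bit 9 of r = 001000001110101 to get c = 001000000110101.


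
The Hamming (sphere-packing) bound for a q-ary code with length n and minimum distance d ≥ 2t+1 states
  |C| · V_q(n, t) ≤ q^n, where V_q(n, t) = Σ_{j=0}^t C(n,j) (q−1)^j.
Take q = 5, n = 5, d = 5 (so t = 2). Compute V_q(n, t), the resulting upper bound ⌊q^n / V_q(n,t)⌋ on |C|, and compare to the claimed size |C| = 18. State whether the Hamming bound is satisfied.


V_q(n, t) = 181, q^n = 3125, Hamming bound = 17, |C| = 18 > bound (violated).

Step 1: Compute V_q(n, t) = Σ_{j=0}^2 C(n, j) (q−1)^j.
  j = 0: C(5,0)·(4)^0 = 1·1 = 1.
  j = 1: C(5,1)·(4)^1 = 5·4 = 20.
  j = 2: C(5,2)·(4)^2 = 10·16 = 160.
  V_q(n, t) = 1 + 20 + 160 = 181.
Step 2: q^n = 5^5 = 3125.
Step 3: Hamming bound ⌊q^n / V_q(n,t)⌋ = ⌊3125/181⌋ = 17.
Step 4: Compare |C| = 18 to 17: violated.
The claimed |C| lies above the Hamming bound, so no 5-ary code of length 5 with d ≥ 5 can have 18 codewords.


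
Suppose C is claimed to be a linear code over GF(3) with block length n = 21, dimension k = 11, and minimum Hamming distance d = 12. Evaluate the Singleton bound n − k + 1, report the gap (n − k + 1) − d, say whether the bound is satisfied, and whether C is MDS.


Singleton RHS = n − k + 1 = 11, slack = -1, bound violated (no such code; not MDS).

Singleton bound: d ≤ n − k + 1.
Here n = 21, k = 11, so n − k + 1 = 11.
Given d = 12, check d ≤ 11: NO.
Slack = (n − k + 1) − d = -1.
The slack is negative: d = 12 exceeds n − k + 1 = 11 by 1, so the Singleton bound is violated and no linear [21, 11, 12]_3 code can exist. In particular it is not MDS (MDS requires d = n − k + 1 exactly).
Description: the claimed parameters are [21, 11, 12]_3; such a code would be impossible (violates the Singleton bound).


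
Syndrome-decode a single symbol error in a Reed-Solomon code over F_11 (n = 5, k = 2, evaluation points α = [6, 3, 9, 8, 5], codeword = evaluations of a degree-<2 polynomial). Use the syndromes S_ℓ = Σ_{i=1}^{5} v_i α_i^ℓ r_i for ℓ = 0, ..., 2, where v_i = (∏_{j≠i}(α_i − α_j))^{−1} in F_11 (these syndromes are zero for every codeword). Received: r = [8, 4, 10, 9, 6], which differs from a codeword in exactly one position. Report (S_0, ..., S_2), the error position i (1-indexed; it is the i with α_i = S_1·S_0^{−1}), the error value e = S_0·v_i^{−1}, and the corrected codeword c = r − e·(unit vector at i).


S = (8, 4, 2), error at position 1, error magnitude e = 1, c = [7, 4, 10, 9, 6].

Step 1: column multipliers v_i = (∏_{j≠i}(α_i − α_j))^{−1} mod 11.
  i = 1 (α = 6): (6−3)(6−9)(6−8)(6−5) = 3·(−3)·(−2)·1 = 18 ≡ 7, so v_1 = 7^{−1} = 8 (mod 11).
  i = 2 (α = 3): (3−6)(3−9)(3−8)(3−5) = (−3)·(−6)·(−5)·(−2) = 180 ≡ 4, so v_2 = 4^{−1} = 3 (mod 11).
  i = 3 (α = 9): (9−6)(9−3)(9−8)(9−5) = 3·6·1·4 = 72 ≡ 6, so v_3 = 6^{−1} = 2 (mod 11).
  i = 4 (α = 8): (8−6)(8−3)(8−9)(8−5) = 2·5·(−1)·3 = −30 ≡ 3, so v_4 = 3^{−1} = 4 (mod 11).
  i = 5 (α = 5): (5−6)(5−3)(5−9)(5−8) = (−1)·2·(−4)·(−3) = −24 ≡ 9, so v_5 = 9^{−1} = 5 (mod 11).
  v = [8, 3, 2, 4, 5].
Step 2: syndromes of r = [8, 4, 10, 9, 6] (all sums mod 11).
  S_0 = Σ v_i r_i = 8·8 + 3·4 + 2·10 + 4·9 + 5·6 = 162 ≡ 8.
  S_1 = Σ v_i α_i r_i = 8·6·8 + 3·3·4 + 2·9·10 + 4·8·9 + 5·5·6 = 1038 ≡ 4.
  α_i^2 mod 11 = [3, 9, 4, 9, 3].
  S_2 = Σ v_i α_i^2 r_i = 8·3·8 + 3·9·4 + 2·4·10 + 4·9·9 + 5·3·6 = 794 ≡ 2.
  S = (8, 4, 2) ≠ 0, so r is not a codeword (an error is present).
Step 3: locate the error. For a single error e at position i, S_ℓ = v_i·e·α_i^ℓ, so α_err = S_1/S_0.
  S_0^{−1} = 8^{−1} = 7 (mod 11), so α_err = 4·7 = 28 ≡ 6 = α_1. Error position i = 1.
  Consistency check: S_2/S_1 = 2·3 = 6 ≡ 6 = α_err ✓ (single-error assumption holds).
Step 4: error magnitude e = S_0/v_1 = S_0·∏_{j≠1}(α_1 − α_j) = 8·7 = 56 ≡ 1 (mod 11).
Step 5: correct position 1: c_1 = r_1 − e = 8 − 1 ≡ 7 (mod 11). Hence c = [7, 4, 10, 9, 6].
  Check: interpolating c through the α_i gives m(x) = 1 + 1·x (degree < 2) with m(α_i) = c_i for every i, so c is indeed a codeword.


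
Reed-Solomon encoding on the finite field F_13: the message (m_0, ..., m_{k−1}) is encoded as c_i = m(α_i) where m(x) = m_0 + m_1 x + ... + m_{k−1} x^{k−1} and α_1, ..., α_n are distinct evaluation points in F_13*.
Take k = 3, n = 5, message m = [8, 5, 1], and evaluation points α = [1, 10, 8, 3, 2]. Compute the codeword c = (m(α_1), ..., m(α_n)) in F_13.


c = [1, 2, 8, 6, 9]

Message polynomial: m(x) = 8 + 5·x + 1·x^2 (mod 13).
For each evaluation point α_i, compute m(α_i) mod 13:
  α_1 = 1: Horner steps 1 → 6 → 1, so m(1) = 1.
  α_2 = 10: Horner steps 1 → 2 → 2, so m(10) = 2.
  α_3 = 8: Horner steps 1 → 0 → 8, so m(8) = 8.
  α_4 = 3: Horner steps 1 → 8 → 6, so m(3) = 6.
  α_5 = 2: Horner steps 1 → 7 → 9, so m(2) = 9.
Codeword c = [1, 2, 8, 6, 9] ∈ F_13^5.


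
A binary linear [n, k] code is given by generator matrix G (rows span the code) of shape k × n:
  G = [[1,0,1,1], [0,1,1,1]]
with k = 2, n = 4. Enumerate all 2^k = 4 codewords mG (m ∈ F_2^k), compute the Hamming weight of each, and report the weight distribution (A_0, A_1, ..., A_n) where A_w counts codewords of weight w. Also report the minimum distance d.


Weight distribution: A_0 = 1, A_2 = 1, A_3 = 2. Minimum distance d = 2.

Enumerate all 2^2 = 4 messages m ∈ F_2^2.
For each, compute codeword c = mG in F_2^4, then tally its weight.
  m = 00 → c = 0000, weight = 0.
  m = 10 → c = 1011, weight = 3.
  m = 01 → c = 0111, weight = 3.
  m = 11 → c = 1100, weight = 2.
Tally weights:
  weight 0: 1 codewords.
  weight 2: 1 codewords.
  weight 3: 2 codewords.
Minimum distance d = smallest w > 0 with A_w > 0 = 2.
Sanity: Σ A_w = 4 = 2^2 = 4 ✓.


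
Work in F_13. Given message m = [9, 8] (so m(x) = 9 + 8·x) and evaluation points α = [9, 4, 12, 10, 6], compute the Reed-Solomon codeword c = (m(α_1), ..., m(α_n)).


c = [3, 2, 1, 11, 5]

Message polynomial: m(x) = 9 + 8·x (mod 13).
For each evaluation point α_i, compute m(α_i) mod 13:
  α_1 = 9: Horner steps 8 → 3, so m(9) = 3.
  α_2 = 4: Horner steps 8 → 2, so m(4) = 2.
  α_3 = 12: Horner steps 8 → 1, so m(12) = 1.
  α_4 = 10: Horner steps 8 → 11, so m(10) = 11.
  α_5 = 6: Horner steps 8 → 5, so m(6) = 5.
Codeword c = [3, 2, 1, 11, 5] ∈ F_13^5.


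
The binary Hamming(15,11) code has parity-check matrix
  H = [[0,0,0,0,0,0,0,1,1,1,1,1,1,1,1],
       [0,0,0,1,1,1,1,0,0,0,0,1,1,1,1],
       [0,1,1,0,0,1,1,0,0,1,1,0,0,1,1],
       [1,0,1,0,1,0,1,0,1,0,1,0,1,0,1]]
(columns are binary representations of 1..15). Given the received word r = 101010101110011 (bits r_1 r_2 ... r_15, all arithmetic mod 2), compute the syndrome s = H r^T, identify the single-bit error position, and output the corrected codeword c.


s = (1, 0, 0, 1)^T, error position = 9, corrected codeword c = 101010100110011

Compute s = H r^T mod 2 one row at a time:
  s_1 = 0 + 1 + 1 + 1 + 0 + 0 + 1 + 1 = 5 ≡ 1 (mod 2).
  s_2 = 0 + 1 + 0 + 1 + 0 + 0 + 1 + 1 = 4 ≡ 0 (mod 2).
  s_3 = 0 + 1 + 0 + 1 + 1 + 1 + 1 + 1 = 6 ≡ 0 (mod 2).
  s_4 = 1 + 1 + 1 + 1 + 1 + 1 + 0 + 1 = 7 ≡ 1 (mod 2).
s = (1, 0, 0, 1)^T — this equals column 9 of H (binary 1001), so error is at position 9.
Correct: flip bit 9 of r = 101010101110011 to get c = 101010100110011.


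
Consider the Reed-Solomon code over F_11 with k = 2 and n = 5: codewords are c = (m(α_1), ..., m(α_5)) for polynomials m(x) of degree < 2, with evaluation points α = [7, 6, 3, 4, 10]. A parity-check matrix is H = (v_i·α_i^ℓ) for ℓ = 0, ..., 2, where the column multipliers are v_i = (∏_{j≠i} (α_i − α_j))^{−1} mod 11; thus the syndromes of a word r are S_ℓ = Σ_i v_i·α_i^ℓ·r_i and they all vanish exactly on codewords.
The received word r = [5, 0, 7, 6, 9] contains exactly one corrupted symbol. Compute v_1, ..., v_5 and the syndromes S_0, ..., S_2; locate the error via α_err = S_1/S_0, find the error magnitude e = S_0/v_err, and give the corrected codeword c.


S = (2, 8, 10), error at position 4, error magnitude e = 5, c = [5, 0, 7, 1, 9].

Step 1: column multipliers v_i = (∏_{j≠i}(α_i − α_j))^{−1} mod 11.
  i = 1 (α = 7): (7−6)(7−3)(7−4)(7−10) = 1·4·3·(−3) = −36 ≡ 8, so v_1 = 8^{−1} = 7 (mod 11).
  i = 2 (α = 6): (6−7)(6−3)(6−4)(6−10) = (−1)·3·2·(−4) = 24 ≡ 2, so v_2 = 2^{−1} = 6 (mod 11).
  i = 3 (α = 3): (3−7)(3−6)(3−4)(3−10) = (−4)·(−3)·(−1)·(−7) = 84 ≡ 7, so v_3 = 7^{−1} = 8 (mod 11).
  i = 4 (α = 4): (4−7)(4−6)(4−3)(4−10) = (−3)·(−2)·1·(−6) = −36 ≡ 8, so v_4 = 8^{−1} = 7 (mod 11).
  i = 5 (α = 10): (10−7)(10−6)(10−3)(10−4) = 3·4·7·6 = 504 ≡ 9, so v_5 = 9^{−1} = 5 (mod 11).
  v = [7, 6, 8, 7, 5].
Step 2: syndromes of r = [5, 0, 7, 6, 9] (all sums mod 11).
  S_0 = Σ v_i r_i = 7·5 + 6·0 + 8·7 + 7·6 + 5·9 = 178 ≡ 2.
  S_1 = Σ v_i α_i r_i = 7·7·5 + 6·6·0 + 8·3·7 + 7·4·6 + 5·10·9 = 1031 ≡ 8.
  α_i^2 mod 11 = [5, 3, 9, 5, 1].
  S_2 = Σ v_i α_i^2 r_i = 7·5·5 + 6·3·0 + 8·9·7 + 7·5·6 + 5·1·9 = 934 ≡ 10.
  S = (2, 8, 10) ≠ 0, so r is not a codeword (an error is present).
Step 3: locate the error. For a single error e at position i, S_ℓ = v_i·e·α_i^ℓ, so α_err = S_1/S_0.
  S_0^{−1} = 2^{−1} = 6 (mod 11), so α_err = 8·6 = 48 ≡ 4 = α_4. Error position i = 4.
  Consistency check: S_2/S_1 = 10·7 = 70 ≡ 4 = α_err ✓ (single-error assumption holds).
Step 4: error magnitude e = S_0/v_4 = S_0·∏_{j≠4}(α_4 − α_j) = 2·8 = 16 ≡ 5 (mod 11).
Step 5: correct position 4: c_4 = r_4 − e = 6 − 5 ≡ 1 (mod 11). Hence c = [5, 0, 7, 1, 9].
  Check: interpolating c through the α_i gives m(x) = 3 + 5·x (degree < 2) with m(α_i) = c_i for every i, so c is indeed a codeword.


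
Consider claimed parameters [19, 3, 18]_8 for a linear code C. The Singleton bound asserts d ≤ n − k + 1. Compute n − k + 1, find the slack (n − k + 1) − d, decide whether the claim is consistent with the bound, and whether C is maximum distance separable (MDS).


Singleton RHS = n − k + 1 = 17, slack = -1, bound violated (no such code; not MDS).

Singleton bound: d ≤ n − k + 1.
Here n = 19, k = 3, so n − k + 1 = 17.
Given d = 18, check d ≤ 17: NO.
Slack = (n − k + 1) − d = -1.
The slack is negative: d = 18 exceeds n − k + 1 = 17 by 1, so the Singleton bound is violated and no linear [19, 3, 18]_8 code can exist. In particular it is not MDS (MDS requires d = n − k + 1 exactly).
Description: the claimed parameters are [19, 3, 18]_8; such a code would be impossible (violates the Singleton bound).


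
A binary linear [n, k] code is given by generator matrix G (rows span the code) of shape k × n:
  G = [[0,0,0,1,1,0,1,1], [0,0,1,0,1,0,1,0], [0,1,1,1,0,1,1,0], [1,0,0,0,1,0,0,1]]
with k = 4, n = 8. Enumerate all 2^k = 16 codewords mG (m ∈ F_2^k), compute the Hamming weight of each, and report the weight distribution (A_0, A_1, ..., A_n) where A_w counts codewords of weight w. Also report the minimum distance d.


Weight distribution: A_0 = 1, A_3 = 4, A_4 = 6, A_5 = 4, A_8 = 1. Minimum distance d = 3.

Enumerate all 2^4 = 16 messages m ∈ F_2^4.
For each, compute codeword c = mG in F_2^8, then tally its weight.
  m = 0000 → c = 00000000, weight = 0.
  m = 1000 → c = 00011011, weight = 4.
  m = 0100 → c = 00101010, weight = 3.
  m = 1100 → c = 00110001, weight = 3.
  m = 0010 → c = 01110110, weight = 5.
  m = 1010 → c = 01101101, weight = 5.
  m = 0110 → c = 01011100, weight = 4.
  m = 1110 → c = 01000111, weight = 4.
  m = 0001 → c = 10001001, weight = 3.
  m = 1001 → c = 10010010, weight = 3.
  m = 0101 → c = 10100011, weight = 4.
  m = 1101 → c = 10111000, weight = 4.
  m = 0011 → c = 11111111, weight = 8.
  m = 1011 → c = 11100100, weight = 4.
  m = 0111 → c = 11010101, weight = 5.
  m = 1111 → c = 11001110, weight = 5.
Tally weights:
  weight 0: 1 codewords.
  weight 3: 4 codewords.
  weight 4: 6 codewords.
  weight 5: 4 codewords.
  weight 8: 1 codewords.
Minimum distance d = smallest w > 0 with A_w > 0 = 3.
Sanity: Σ A_w = 16 = 2^4 = 16 ✓.


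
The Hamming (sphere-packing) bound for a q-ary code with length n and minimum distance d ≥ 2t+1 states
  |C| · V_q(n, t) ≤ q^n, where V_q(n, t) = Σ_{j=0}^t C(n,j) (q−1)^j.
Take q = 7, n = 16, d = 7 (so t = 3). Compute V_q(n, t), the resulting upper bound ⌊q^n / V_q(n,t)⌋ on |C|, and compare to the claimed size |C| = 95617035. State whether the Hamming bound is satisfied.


V_q(n, t) = 125377, q^n = 33232930569601, Hamming bound = 265064011, |C| = 95617035 ≤ bound (satisfied).

Step 1: Compute V_q(n, t) = Σ_{j=0}^3 C(n, j) (q−1)^j.
  j = 0: C(16,0)·(6)^0 = 1·1 = 1.
  j = 1: C(16,1)·(6)^1 = 16·6 = 96.
  j = 2: C(16,2)·(6)^2 = 120·36 = 4320.
  j = 3: C(16,3)·(6)^3 = 560·216 = 120960.
  V_q(n, t) = 1 + 96 + 4320 + 120960 = 125377.
Step 2: q^n = 7^16 = 33232930569601.
Step 3: Hamming bound ⌊q^n / V_q(n,t)⌋ = ⌊33232930569601/125377⌋ = 265064011.
Step 4: Compare |C| = 95617035 to 265064011: satisfied.
The claimed |C| lies below the Hamming bound.


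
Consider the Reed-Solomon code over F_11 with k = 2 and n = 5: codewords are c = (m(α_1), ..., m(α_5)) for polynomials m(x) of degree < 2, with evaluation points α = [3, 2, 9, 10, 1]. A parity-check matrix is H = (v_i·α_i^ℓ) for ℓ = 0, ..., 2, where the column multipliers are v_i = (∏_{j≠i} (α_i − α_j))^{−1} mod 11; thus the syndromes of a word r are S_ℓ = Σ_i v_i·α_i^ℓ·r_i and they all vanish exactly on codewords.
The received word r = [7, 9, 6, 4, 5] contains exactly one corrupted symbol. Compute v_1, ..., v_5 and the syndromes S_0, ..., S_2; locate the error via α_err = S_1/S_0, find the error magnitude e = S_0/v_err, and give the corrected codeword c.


S = (5, 5, 5), error at position 5, error magnitude e = 5, c = [7, 9, 6, 4, 0].

Step 1: column multipliers v_i = (∏_{j≠i}(α_i − α_j))^{−1} mod 11.
  i = 1 (α = 3): (3−2)(3−9)(3−10)(3−1) = 1·(−6)·(−7)·2 = 84 ≡ 7, so v_1 = 7^{−1} = 8 (mod 11).
  i = 2 (α = 2): (2−3)(2−9)(2−10)(2−1) = (−1)·(−7)·(−8)·1 = −56 ≡ 10, so v_2 = 10^{−1} = 10 (mod 11).
  i = 3 (α = 9): (9−3)(9−2)(9−10)(9−1) = 6·7·(−1)·8 = −336 ≡ 5, so v_3 = 5^{−1} = 9 (mod 11).
  i = 4 (α = 10): (10−3)(10−2)(10−9)(10−1) = 7·8·1·9 = 504 ≡ 9, so v_4 = 9^{−1} = 5 (mod 11).
  i = 5 (α = 1): (1−3)(1−2)(1−9)(1−10) = (−2)·(−1)·(−8)·(−9) = 144 ≡ 1, so v_5 = 1^{−1} = 1 (mod 11).
  v = [8, 10, 9, 5, 1].
Step 2: syndromes of r = [7, 9, 6, 4, 5] (all sums mod 11).
  S_0 = Σ v_i r_i = 8·7 + 10·9 + 9·6 + 5·4 + 1·5 = 225 ≡ 5.
  S_1 = Σ v_i α_i r_i = 8·3·7 + 10·2·9 + 9·9·6 + 5·10·4 + 1·1·5 = 1039 ≡ 5.
  α_i^2 mod 11 = [9, 4, 4, 1, 1].
  S_2 = Σ v_i α_i^2 r_i = 8·9·7 + 10·4·9 + 9·4·6 + 5·1·4 + 1·1·5 = 1105 ≡ 5.
  S = (5, 5, 5) ≠ 0, so r is not a codeword (an error is present).
Step 3: locate the error. For a single error e at position i, S_ℓ = v_i·e·α_i^ℓ, so α_err = S_1/S_0.
  S_0^{−1} = 5^{−1} = 9 (mod 11), so α_err = 5·9 = 45 ≡ 1 = α_5. Error position i = 5.
  Consistency check: S_2/S_1 = 5·9 = 45 ≡ 1 = α_err ✓ (single-error assumption holds).
Step 4: error magnitude e = S_0/v_5 = S_0·∏_{j≠5}(α_5 − α_j) = 5·1 = 5 ≡ 5 (mod 11).
Step 5: correct position 5: c_5 = r_5 − e = 5 − 5 ≡ 0 (mod 11). Hence c = [7, 9, 6, 4, 0].
  Check: interpolating c through the α_i gives m(x) = 2 + 9·x (degree < 2) with m(α_i) = c_i for every i, so c is indeed a codeword.


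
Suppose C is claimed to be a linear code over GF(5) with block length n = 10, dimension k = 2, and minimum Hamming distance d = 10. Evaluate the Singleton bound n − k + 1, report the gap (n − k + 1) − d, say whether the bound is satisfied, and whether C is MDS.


Singleton RHS = n − k + 1 = 9, slack = -1, bound violated (no such code; not MDS).

Singleton bound: d ≤ n − k + 1.
Here n = 10, k = 2, so n − k + 1 = 9.
Given d = 10, check d ≤ 9: NO.
Slack = (n − k + 1) − d = -1.
The slack is negative: d = 10 exceeds n − k + 1 = 9 by 1, so the Singleton bound is violated and no linear [10, 2, 10]_5 code can exist. In particular it is not MDS (MDS requires d = n − k + 1 exactly).
Description: the claimed parameters are [10, 2, 10]_5; such a code would be impossible (violates the Singleton bound).


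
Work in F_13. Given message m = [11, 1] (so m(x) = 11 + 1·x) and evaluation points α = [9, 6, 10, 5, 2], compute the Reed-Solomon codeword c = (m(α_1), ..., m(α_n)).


c = [7, 4, 8, 3, 0]

Message polynomial: m(x) = 11 + 1·x (mod 13).
For each evaluation point α_i, compute m(α_i) mod 13:
  α_1 = 9: Horner steps 1 → 7, so m(9) = 7.
  α_2 = 6: Horner steps 1 → 4, so m(6) = 4.
  α_3 = 10: Horner steps 1 → 8, so m(10) = 8.
  α_4 = 5: Horner steps 1 → 3, so m(5) = 3.
  α_5 = 2: Horner steps 1 → 0, so m(2) = 0.
Codeword c = [7, 4, 8, 3, 0] ∈ F_13^5.


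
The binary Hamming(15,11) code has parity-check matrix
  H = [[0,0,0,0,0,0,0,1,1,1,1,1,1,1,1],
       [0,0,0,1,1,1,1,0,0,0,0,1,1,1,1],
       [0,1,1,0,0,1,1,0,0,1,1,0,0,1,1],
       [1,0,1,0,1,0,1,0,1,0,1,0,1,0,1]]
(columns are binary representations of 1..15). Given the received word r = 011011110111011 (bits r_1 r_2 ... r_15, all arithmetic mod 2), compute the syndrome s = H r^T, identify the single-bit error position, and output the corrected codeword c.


s = (0, 0, 0, 1)^T, error position = 1, corrected codeword c = 111011110111011

Compute s = H r^T mod 2 one row at a time:
  s_1 = 1 + 0 + 1 + 1 + 1 + 0 + 1 + 1 = 6 ≡ 0 (mod 2).
  s_2 = 0 + 1 + 1 + 1 + 1 + 0 + 1 + 1 = 6 ≡ 0 (mod 2).
  s_3 = 1 + 1 + 1 + 1 + 1 + 1 + 1 + 1 = 8 ≡ 0 (mod 2).
  s_4 = 0 + 1 + 1 + 1 + 0 + 1 + 0 + 1 = 5 ≡ 1 (mod 2).
s = (0, 0, 0, 1)^T — this equals column 1 of H (binary 0001), so error is at position 1.
Correct: flip bit 1 of r = 011011110111011 to get c = 111011110111011.


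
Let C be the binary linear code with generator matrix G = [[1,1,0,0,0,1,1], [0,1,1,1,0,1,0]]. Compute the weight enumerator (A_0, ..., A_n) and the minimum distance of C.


Weight distribution: A_0 = 1, A_4 = 3. Minimum distance d = 4.

Enumerate all 2^2 = 4 messages m ∈ F_2^2.
For each, compute codeword c = mG in F_2^7, then tally its weight.
  m = 00 → c = 0000000, weight = 0.
  m = 10 → c = 1100011, weight = 4.
  m = 01 → c = 0111010, weight = 4.
  m = 11 → c = 1011001, weight = 4.
Tally weights:
  weight 0: 1 codewords.
  weight 4: 3 codewords.
Minimum distance d = smallest w > 0 with A_w > 0 = 4.
Sanity: Σ A_w = 4 = 2^2 = 4 ✓.


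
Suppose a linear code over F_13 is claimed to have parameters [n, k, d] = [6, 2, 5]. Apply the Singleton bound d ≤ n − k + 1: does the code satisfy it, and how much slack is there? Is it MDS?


Singleton RHS = n − k + 1 = 5, slack = 0, bound satisfied, MDS.

Singleton bound: d ≤ n − k + 1.
Here n = 6, k = 2, so n − k + 1 = 5.
Given d = 5, check d ≤ 5: YES.
Slack = (n − k + 1) − d = 0.
The code is MDS (slack = 0).
Description: the claimed parameters are [6, 2, 5]_13; such a code would be MDS (meets Singleton bound).


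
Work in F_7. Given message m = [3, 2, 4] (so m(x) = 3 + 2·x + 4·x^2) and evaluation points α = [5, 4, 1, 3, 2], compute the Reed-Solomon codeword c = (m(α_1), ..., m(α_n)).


c = [1, 5, 2, 3, 2]

Message polynomial: m(x) = 3 + 2·x + 4·x^2 (mod 7).
For each evaluation point α_i, compute m(α_i) mod 7:
  α_1 = 5: Horner steps 4 → 1 → 1, so m(5) = 1.
  α_2 = 4: Horner steps 4 → 4 → 5, so m(4) = 5.
  α_3 = 1: Horner steps 4 → 6 → 2, so m(1) = 2.
  α_4 = 3: Horner steps 4 → 0 → 3, so m(3) = 3.
  α_5 = 2: Horner steps 4 → 3 → 2, so m(2) = 2.
Codeword c = [1, 5, 2, 3, 2] ∈ F_7^5.


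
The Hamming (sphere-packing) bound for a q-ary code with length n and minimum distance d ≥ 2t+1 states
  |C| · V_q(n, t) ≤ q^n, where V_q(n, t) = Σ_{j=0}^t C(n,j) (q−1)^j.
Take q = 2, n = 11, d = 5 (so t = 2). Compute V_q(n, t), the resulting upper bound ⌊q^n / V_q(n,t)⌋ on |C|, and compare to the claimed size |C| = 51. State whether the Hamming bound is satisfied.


V_q(n, t) = 67, q^n = 2048, Hamming bound = 30, |C| = 51 > bound (violated).

Step 1: Compute V_q(n, t) = Σ_{j=0}^2 C(n, j) (q−1)^j.
  j = 0: C(11,0)·(1)^0 = 1·1 = 1.
  j = 1: C(11,1)·(1)^1 = 11·1 = 11.
  j = 2: C(11,2)·(1)^2 = 55·1 = 55.
  V_q(n, t) = 1 + 11 + 55 = 67.
Step 2: q^n = 2^11 = 2048.
Step 3: Hamming bound ⌊q^n / V_q(n,t)⌋ = ⌊2048/67⌋ = 30.
Step 4: Compare |C| = 51 to 30: violated.
The claimed |C| lies above the Hamming bound, so no 2-ary code of length 11 with d ≥ 5 can have 51 codewords.


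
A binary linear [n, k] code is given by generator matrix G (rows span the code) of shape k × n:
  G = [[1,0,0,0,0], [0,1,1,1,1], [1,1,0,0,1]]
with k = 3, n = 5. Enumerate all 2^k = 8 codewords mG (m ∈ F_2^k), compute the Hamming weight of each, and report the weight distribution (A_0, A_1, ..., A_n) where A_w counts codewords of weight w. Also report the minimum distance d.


Weight distribution: A_0 = 1, A_1 = 1, A_2 = 2, A_3 = 2, A_4 = 1, A_5 = 1. Minimum distance d = 1.

Enumerate all 2^3 = 8 messages m ∈ F_2^3.
For each, compute codeword c = mG in F_2^5, then tally its weight.
  m = 000 → c = 00000, weight = 0.
  m = 100 → c = 10000, weight = 1.
  m = 010 → c = 01111, weight = 4.
  m = 110 → c = 11111, weight = 5.
  m = 001 → c = 11001, weight = 3.
  m = 101 → c = 01001, weight = 2.
  m = 011 → c = 10110, weight = 3.
  m = 111 → c = 00110, weight = 2.
Tally weights:
  weight 0: 1 codewords.
  weight 1: 1 codewords.
  weight 2: 2 codewords.
  weight 3: 2 codewords.
  weight 4: 1 codewords.
  weight 5: 1 codewords.
Minimum distance d = smallest w > 0 with A_w > 0 = 1.
Sanity: Σ A_w = 8 = 2^3 = 8 ✓.


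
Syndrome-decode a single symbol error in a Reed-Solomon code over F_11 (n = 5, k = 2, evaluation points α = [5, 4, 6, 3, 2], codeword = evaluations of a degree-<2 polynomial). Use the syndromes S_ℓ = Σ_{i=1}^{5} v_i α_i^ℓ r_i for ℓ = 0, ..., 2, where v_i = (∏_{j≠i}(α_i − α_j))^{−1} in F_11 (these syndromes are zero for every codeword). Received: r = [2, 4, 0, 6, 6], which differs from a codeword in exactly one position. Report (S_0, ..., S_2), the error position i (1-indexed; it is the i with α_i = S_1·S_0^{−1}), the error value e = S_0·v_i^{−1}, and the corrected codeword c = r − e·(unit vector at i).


S = (10, 9, 7), error at position 5, error magnitude e = 9, c = [2, 4, 0, 6, 8].

Step 1: column multipliers v_i = (∏_{j≠i}(α_i − α_j))^{−1} mod 11.
  i = 1 (α = 5): (5−4)(5−6)(5−3)(5−2) = 1·(−1)·2·3 = −6 ≡ 5, so v_1 = 5^{−1} = 9 (mod 11).
  i = 2 (α = 4): (4−5)(4−6)(4−3)(4−2) = (−1)·(−2)·1·2 = 4 ≡ 4, so v_2 = 4^{−1} = 3 (mod 11).
  i = 3 (α = 6): (6−5)(6−4)(6−3)(6−2) = 1·2·3·4 = 24 ≡ 2, so v_3 = 2^{−1} = 6 (mod 11).
  i = 4 (α = 3): (3−5)(3−4)(3−6)(3−2) = (−2)·(−1)·(−3)·1 = −6 ≡ 5, so v_4 = 5^{−1} = 9 (mod 11).
  i = 5 (α = 2): (2−5)(2−4)(2−6)(2−3) = (−3)·(−2)·(−4)·(−1) = 24 ≡ 2, so v_5 = 2^{−1} = 6 (mod 11).
  v = [9, 3, 6, 9, 6].
Step 2: syndromes of r = [2, 4, 0, 6, 6] (all sums mod 11).
  S_0 = Σ v_i r_i = 9·2 + 3·4 + 6·0 + 9·6 + 6·6 = 120 ≡ 10.
  S_1 = Σ v_i α_i r_i = 9·5·2 + 3·4·4 + 6·6·0 + 9·3·6 + 6·2·6 = 372 ≡ 9.
  α_i^2 mod 11 = [3, 5, 3, 9, 4].
  S_2 = Σ v_i α_i^2 r_i = 9·3·2 + 3·5·4 + 6·3·0 + 9·9·6 + 6·4·6 = 744 ≡ 7.
  S = (10, 9, 7) ≠ 0, so r is not a codeword (an error is present).
Step 3: locate the error. For a single error e at position i, S_ℓ = v_i·e·α_i^ℓ, so α_err = S_1/S_0.
  S_0^{−1} = 10^{−1} = 10 (mod 11), so α_err = 9·10 = 90 ≡ 2 = α_5. Error position i = 5.
  Consistency check: S_2/S_1 = 7·5 = 35 ≡ 2 = α_err ✓ (single-error assumption holds).
Step 4: error magnitude e = S_0/v_5 = S_0·∏_{j≠5}(α_5 − α_j) = 10·2 = 20 ≡ 9 (mod 11).
Step 5: correct position 5: c_5 = r_5 − e = 6 − 9 ≡ 8 (mod 11). Hence c = [2, 4, 0, 6, 8].
  Check: interpolating c through the α_i gives m(x) = 1 + 9·x (degree < 2) with m(α_i) = c_i for every i, so c is indeed a codeword.


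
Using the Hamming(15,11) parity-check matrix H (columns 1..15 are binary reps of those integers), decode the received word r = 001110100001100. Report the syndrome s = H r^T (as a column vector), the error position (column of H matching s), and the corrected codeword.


s = (0, 1, 0, 0)^T, error position = 4, corrected codeword c = 001010100001100

Compute s = H r^T mod 2 one row at a time:
  s_1 = 0 + 0 + 0 + 0 + 1 + 1 + 0 + 0 = 2 ≡ 0 (mod 2).
  s_2 = 1 + 1 + 0 + 1 + 1 + 1 + 0 + 0 = 5 ≡ 1 (mod 2).
  s_3 = 0 + 1 + 0 + 1 + 0 + 0 + 0 + 0 = 2 ≡ 0 (mod 2).
  s_4 = 0 + 1 + 1 + 1 + 0 + 0 + 1 + 0 = 4 ≡ 0 (mod 2).
s = (0, 1, 0, 0)^T — this equals column 4 of H (binary 0100), so error is at position 4.
Correct: flip bit 4 of r = 001110100001100 to get c = 001010100001100.


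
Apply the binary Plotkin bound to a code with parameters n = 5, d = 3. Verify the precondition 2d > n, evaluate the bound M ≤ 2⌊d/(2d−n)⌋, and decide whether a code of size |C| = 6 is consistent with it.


Plotkin bound M ≤ 6; given |C| = 6 ≤ bound (satisfied).

Check applicability: 2d = 6, n = 5.
2d − n = 1 > 0, so Plotkin applies.
Compute d/(2d−n) = 3/1 ≈ 3.0000.
⌊d/(2d−n)⌋ = 3.
Plotkin bound: M ≤ 2·3 = 6.
Given |C| = 6, check: satisfied.
This |C| is at the Plotkin bound.


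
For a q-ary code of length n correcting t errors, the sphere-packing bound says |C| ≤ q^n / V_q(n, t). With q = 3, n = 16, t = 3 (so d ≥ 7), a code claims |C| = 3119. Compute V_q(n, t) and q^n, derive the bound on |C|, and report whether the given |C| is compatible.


V_q(n, t) = 4993, q^n = 43046721, Hamming bound = 8621, |C| = 3119 ≤ bound (satisfied).

Step 1: Compute V_q(n, t) = Σ_{j=0}^3 C(n, j) (q−1)^j.
  j = 0: C(16,0)·(2)^0 = 1·1 = 1.
  j = 1: C(16,1)·(2)^1 = 16·2 = 32.
  j = 2: C(16,2)·(2)^2 = 120·4 = 480.
  j = 3: C(16,3)·(2)^3 = 560·8 = 4480.
  V_q(n, t) = 1 + 32 + 480 + 4480 = 4993.
Step 2: q^n = 3^16 = 43046721.
Step 3: Hamming bound ⌊q^n / V_q(n,t)⌋ = ⌊43046721/4993⌋ = 8621.
Step 4: Compare |C| = 3119 to 8621: satisfied.
The claimed |C| lies below the Hamming bound.


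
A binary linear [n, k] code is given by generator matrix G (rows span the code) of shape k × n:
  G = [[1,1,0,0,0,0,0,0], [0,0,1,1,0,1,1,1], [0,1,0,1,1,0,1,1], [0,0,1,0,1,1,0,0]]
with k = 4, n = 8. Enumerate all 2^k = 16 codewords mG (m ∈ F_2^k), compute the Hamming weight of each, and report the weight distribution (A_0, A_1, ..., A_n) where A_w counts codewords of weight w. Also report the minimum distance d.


Weight distribution: A_0 = 1, A_1 = 2, A_2 = 1, A_3 = 1, A_4 = 3, A_5 = 4, A_6 = 3, A_7 = 1. Minimum distance d = 1.

Enumerate all 2^4 = 16 messages m ∈ F_2^4.
For each, compute codeword c = mG in F_2^8, then tally its weight.
  m = 0000 → c = 00000000, weight = 0.
  m = 1000 → c = 11000000, weight = 2.
  m = 0100 → c = 00110111, weight = 5.
  m = 1100 → c = 11110111, weight = 7.
  m = 0010 → c = 01011011, weight = 5.
  m = 1010 → c = 10011011, weight = 5.
  m = 0110 → c = 01101100, weight = 4.
  m = 1110 → c = 10101100, weight = 4.
  m = 0001 → c = 00101100, weight = 3.
  m = 1001 → c = 11101100, weight = 5.
  m = 0101 → c = 00011011, weight = 4.
  m = 1101 → c = 11011011, weight = 6.
  m = 0011 → c = 01110111, weight = 6.
  m = 1011 → c = 10110111, weight = 6.
  m = 0111 → c = 01000000, weight = 1.
  m = 1111 → c = 10000000, weight = 1.
Tally weights:
  weight 0: 1 codewords.
  weight 1: 2 codewords.
  weight 2: 1 codewords.
  weight 3: 1 codewords.
  weight 4: 3 codewords.
  weight 5: 4 codewords.
  weight 6: 3 codewords.
  weight 7: 1 codewords.
Minimum distance d = smallest w > 0 with A_w > 0 = 1.
Sanity: Σ A_w = 16 = 2^4 = 16 ✓.


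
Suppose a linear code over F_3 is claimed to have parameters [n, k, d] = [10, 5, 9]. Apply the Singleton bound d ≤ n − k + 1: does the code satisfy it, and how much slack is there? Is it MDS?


Singleton RHS = n − k + 1 = 6, slack = -3, bound violated (no such code; not MDS).

Singleton bound: d ≤ n − k + 1.
Here n = 10, k = 5, so n − k + 1 = 6.
Given d = 9, check d ≤ 6: NO.
Slack = (n − k + 1) − d = -3.
The slack is negative: d = 9 exceeds n − k + 1 = 6 by 3, so the Singleton bound is violated and no linear [10, 5, 9]_3 code can exist. In particular it is not MDS (MDS requires d = n − k + 1 exactly).
Description: the claimed parameters are [10, 5, 9]_3; such a code would be impossible (violates the Singleton bound).


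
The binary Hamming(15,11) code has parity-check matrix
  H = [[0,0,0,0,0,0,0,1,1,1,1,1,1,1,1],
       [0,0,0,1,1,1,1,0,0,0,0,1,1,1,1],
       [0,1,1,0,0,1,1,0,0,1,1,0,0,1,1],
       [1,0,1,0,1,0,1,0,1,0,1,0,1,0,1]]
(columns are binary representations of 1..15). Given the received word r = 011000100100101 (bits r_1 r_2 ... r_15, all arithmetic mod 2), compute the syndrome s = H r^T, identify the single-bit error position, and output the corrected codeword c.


s = (1, 1, 1, 0)^T, error position = 14, corrected codeword c = 011000100100111

Compute s = H r^T mod 2 one row at a time:
  s_1 = 0 + 0 + 1 + 0 + 0 + 1 + 0 + 1 = 3 ≡ 1 (mod 2).
  s_2 = 0 + 0 + 0 + 1 + 0 + 1 + 0 + 1 = 3 ≡ 1 (mod 2).
  s_3 = 1 + 1 + 0 + 1 + 1 + 0 + 0 + 1 = 5 ≡ 1 (mod 2).
  s_4 = 0 + 1 + 0 + 1 + 0 + 0 + 1 + 1 = 4 ≡ 0 (mod 2).
s = (1, 1, 1, 0)^T — this equals column 14 of H (binary 1110), so error is at position 14.
Correct: flip bit 14 of r = 011000100100101 to get c = 011000100100111.


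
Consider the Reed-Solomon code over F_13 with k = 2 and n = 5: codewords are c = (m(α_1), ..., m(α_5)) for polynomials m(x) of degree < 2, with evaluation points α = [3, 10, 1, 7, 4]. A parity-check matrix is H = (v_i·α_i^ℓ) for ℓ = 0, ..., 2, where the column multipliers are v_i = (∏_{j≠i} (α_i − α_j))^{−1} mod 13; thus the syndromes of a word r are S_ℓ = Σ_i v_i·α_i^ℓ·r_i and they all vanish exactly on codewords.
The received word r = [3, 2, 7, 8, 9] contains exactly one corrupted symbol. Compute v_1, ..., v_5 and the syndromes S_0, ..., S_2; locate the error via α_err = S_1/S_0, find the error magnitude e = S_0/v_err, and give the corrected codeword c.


S = (4, 3, 12), error at position 5, error magnitude e = 8, c = [3, 2, 7, 8, 1].

Step 1: column multipliers v_i = (∏_{j≠i}(α_i − α_j))^{−1} mod 13.
  i = 1 (α = 3): (3−10)(3−1)(3−7)(3−4) = (−7)·2·(−4)·(−1) = −56 ≡ 9, so v_1 = 9^{−1} = 3 (mod 13).
  i = 2 (α = 10): (10−3)(10−1)(10−7)(10−4) = 7·9·3·6 = 1134 ≡ 3, so v_2 = 3^{−1} = 9 (mod 13).
  i = 3 (α = 1): (1−3)(1−10)(1−7)(1−4) = (−2)·(−9)·(−6)·(−3) = 324 ≡ 12, so v_3 = 12^{−1} = 12 (mod 13).
  i = 4 (α = 7): (7−3)(7−10)(7−1)(7−4) = 4·(−3)·6·3 = −216 ≡ 5, so v_4 = 5^{−1} = 8 (mod 13).
  i = 5 (α = 4): (4−3)(4−10)(4−1)(4−7) = 1·(−6)·3·(−3) = 54 ≡ 2, so v_5 = 2^{−1} = 7 (mod 13).
  v = [3, 9, 12, 8, 7].
Step 2: syndromes of r = [3, 2, 7, 8, 9] (all sums mod 13).
  S_0 = Σ v_i r_i = 3·3 + 9·2 + 12·7 + 8·8 + 7·9 = 238 ≡ 4.
  S_1 = Σ v_i α_i r_i = 3·3·3 + 9·10·2 + 12·1·7 + 8·7·8 + 7·4·9 = 991 ≡ 3.
  α_i^2 mod 13 = [9, 9, 1, 10, 3].
  S_2 = Σ v_i α_i^2 r_i = 3·9·3 + 9·9·2 + 12·1·7 + 8·10·8 + 7·3·9 = 1156 ≡ 12.
  S = (4, 3, 12) ≠ 0, so r is not a codeword (an error is present).
Step 3: locate the error. For a single error e at position i, S_ℓ = v_i·e·α_i^ℓ, so α_err = S_1/S_0.
  S_0^{−1} = 4^{−1} = 10 (mod 13), so α_err = 3·10 = 30 ≡ 4 = α_5. Error position i = 5.
  Consistency check: S_2/S_1 = 12·9 = 108 ≡ 4 = α_err ✓ (single-error assumption holds).
Step 4: error magnitude e = S_0/v_5 = S_0·∏_{j≠5}(α_5 − α_j) = 4·2 = 8 ≡ 8 (mod 13).
Step 5: correct position 5: c_5 = r_5 − e = 9 − 8 ≡ 1 (mod 13). Hence c = [3, 2, 7, 8, 1].
  Check: interpolating c through the α_i gives m(x) = 9 + 11·x (degree < 2) with m(α_i) = c_i for every i, so c is indeed a codeword.


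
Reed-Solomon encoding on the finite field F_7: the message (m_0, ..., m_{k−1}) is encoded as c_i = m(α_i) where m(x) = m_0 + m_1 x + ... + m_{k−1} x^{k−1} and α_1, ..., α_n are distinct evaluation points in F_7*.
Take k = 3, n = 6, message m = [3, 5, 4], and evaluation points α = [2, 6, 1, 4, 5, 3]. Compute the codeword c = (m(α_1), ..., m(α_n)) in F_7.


c = [1, 2, 5, 3, 2, 5]

Message polynomial: m(x) = 3 + 5·x + 4·x^2 (mod 7).
For each evaluation point α_i, compute m(α_i) mod 7:
  α_1 = 2: Horner steps 4 → 6 → 1, so m(2) = 1.
  α_2 = 6: Horner steps 4 → 1 → 2, so m(6) = 2.
  α_3 = 1: Horner steps 4 → 2 → 5, so m(1) = 5.
  α_4 = 4: Horner steps 4 → 0 → 3, so m(4) = 3.
  α_5 = 5: Horner steps 4 → 4 → 2, so m(5) = 2.
  α_6 = 3: Horner steps 4 → 3 → 5, so m(3) = 5.
Codeword c = [1, 2, 5, 3, 2, 5] ∈ F_7^6.


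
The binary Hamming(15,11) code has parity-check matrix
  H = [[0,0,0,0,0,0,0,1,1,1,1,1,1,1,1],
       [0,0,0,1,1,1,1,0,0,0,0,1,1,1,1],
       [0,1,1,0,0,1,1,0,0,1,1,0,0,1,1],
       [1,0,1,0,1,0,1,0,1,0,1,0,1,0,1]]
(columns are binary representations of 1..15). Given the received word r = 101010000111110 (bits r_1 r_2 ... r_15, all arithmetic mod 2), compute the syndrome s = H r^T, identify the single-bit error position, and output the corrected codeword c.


s = (1, 0, 0, 1)^T, error position = 9, corrected codeword c = 101010001111110

Compute s = H r^T mod 2 one row at a time:
  s_1 = 0 + 0 + 1 + 1 + 1 + 1 + 1 + 0 = 5 ≡ 1 (mod 2).
  s_2 = 0 + 1 + 0 + 0 + 1 + 1 + 1 + 0 = 4 ≡ 0 (mod 2).
  s_3 = 0 + 1 + 0 + 0 + 1 + 1 + 1 + 0 = 4 ≡ 0 (mod 2).
  s_4 = 1 + 1 + 1 + 0 + 0 + 1 + 1 + 0 = 5 ≡ 1 (mod 2).
s = (1, 0, 0, 1)^T — this equals column 9 of H (binary 1001), so error is at position 9.
Correct: flip bit 9 of r = 101010000111110 to get c = 101010001111110.


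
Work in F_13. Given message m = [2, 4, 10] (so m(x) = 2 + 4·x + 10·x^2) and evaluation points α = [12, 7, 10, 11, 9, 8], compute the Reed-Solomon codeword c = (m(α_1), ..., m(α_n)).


c = [8, 0, 2, 8, 3, 11]

Message polynomial: m(x) = 2 + 4·x + 10·x^2 (mod 13).
For each evaluation point α_i, compute m(α_i) mod 13:
  α_1 = 12: Horner steps 10 → 7 → 8, so m(12) = 8.
  α_2 = 7: Horner steps 10 → 9 → 0, so m(7) = 0.
  α_3 = 10: Horner steps 10 → 0 → 2, so m(10) = 2.
  α_4 = 11: Horner steps 10 → 10 → 8, so m(11) = 8.
  α_5 = 9: Horner steps 10 → 3 → 3, so m(9) = 3.
  α_6 = 8: Horner steps 10 → 6 → 11, so m(8) = 11.
Codeword c = [8, 0, 2, 8, 3, 11] ∈ F_13^6.


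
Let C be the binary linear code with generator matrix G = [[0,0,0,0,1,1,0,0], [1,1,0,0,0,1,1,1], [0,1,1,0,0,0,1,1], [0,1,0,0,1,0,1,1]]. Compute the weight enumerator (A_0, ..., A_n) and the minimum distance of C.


Weight distribution: A_0 = 1, A_1 = 1, A_2 = 3, A_3 = 3, A_4 = 3, A_5 = 3, A_6 = 1, A_7 = 1. Minimum distance d = 1.

Enumerate all 2^4 = 16 messages m ∈ F_2^4.
For each, compute codeword c = mG in F_2^8, then tally its weight.
  m = 0000 → c = 00000000, weight = 0.
  m = 1000 → c = 00001100, weight = 2.
  m = 0100 → c = 11000111, weight = 5.
  m = 1100 → c = 11001011, weight = 5.
  m = 0010 → c = 01100011, weight = 4.
  m = 1010 → c = 01101111, weight = 6.
  m = 0110 → c = 10100100, weight = 3.
  m = 1110 → c = 10101000, weight = 3.
  m = 0001 → c = 01001011, weight = 4.
  m = 1001 → c = 01000111, weight = 4.
  m = 0101 → c = 10001100, weight = 3.
  m = 1101 → c = 10000000, weight = 1.
  m = 0011 → c = 00101000, weight = 2.
  m = 1011 → c = 00100100, weight = 2.
  m = 0111 → c = 11101111, weight = 7.
  m = 1111 → c = 11100011, weight = 5.
Tally weights:
  weight 0: 1 codewords.
  weight 1: 1 codewords.
  weight 2: 3 codewords.
  weight 3: 3 codewords.
  weight 4: 3 codewords.
  weight 5: 3 codewords.
  weight 6: 1 codewords.
  weight 7: 1 codewords.
Minimum distance d = smallest w > 0 with A_w > 0 = 1.
Sanity: Σ A_w = 16 = 2^4 = 16 ✓.


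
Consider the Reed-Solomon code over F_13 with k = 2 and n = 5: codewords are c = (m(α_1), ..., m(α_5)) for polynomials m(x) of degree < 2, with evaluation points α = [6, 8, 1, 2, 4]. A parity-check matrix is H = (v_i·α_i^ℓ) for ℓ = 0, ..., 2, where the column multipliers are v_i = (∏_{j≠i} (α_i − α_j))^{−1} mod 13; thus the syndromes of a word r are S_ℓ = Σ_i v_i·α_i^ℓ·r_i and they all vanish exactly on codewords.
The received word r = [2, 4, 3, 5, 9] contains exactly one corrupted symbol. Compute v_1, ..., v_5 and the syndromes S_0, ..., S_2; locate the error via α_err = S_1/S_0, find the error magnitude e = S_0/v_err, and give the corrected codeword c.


S = (12, 7, 3), error at position 1, error magnitude e = 2, c = [0, 4, 3, 5, 9].

Step 1: column multipliers v_i = (∏_{j≠i}(α_i − α_j))^{−1} mod 13.
  i = 1 (α = 6): (6−8)(6−1)(6−2)(6−4) = (−2)·5·4·2 = −80 ≡ 11, so v_1 = 11^{−1} = 6 (mod 13).
  i = 2 (α = 8): (8−6)(8−1)(8−2)(8−4) = 2·7·6·4 = 336 ≡ 11, so v_2 = 11^{−1} = 6 (mod 13).
  i = 3 (α = 1): (1−6)(1−8)(1−2)(1−4) = (−5)·(−7)·(−1)·(−3) = 105 ≡ 1, so v_3 = 1^{−1} = 1 (mod 13).
  i = 4 (α = 2): (2−6)(2−8)(2−1)(2−4) = (−4)·(−6)·1·(−2) = −48 ≡ 4, so v_4 = 4^{−1} = 10 (mod 13).
  i = 5 (α = 4): (4−6)(4−8)(4−1)(4−2) = (−2)·(−4)·3·2 = 48 ≡ 9, so v_5 = 9^{−1} = 3 (mod 13).
  v = [6, 6, 1, 10, 3].
Step 2: syndromes of r = [2, 4, 3, 5, 9] (all sums mod 13).
  S_0 = Σ v_i r_i = 6·2 + 6·4 + 1·3 + 10·5 + 3·9 = 116 ≡ 12.
  S_1 = Σ v_i α_i r_i = 6·6·2 + 6·8·4 + 1·1·3 + 10·2·5 + 3·4·9 = 475 ≡ 7.
  α_i^2 mod 13 = [10, 12, 1, 4, 3].
  S_2 = Σ v_i α_i^2 r_i = 6·10·2 + 6·12·4 + 1·1·3 + 10·4·5 + 3·3·9 = 692 ≡ 3.
  S = (12, 7, 3) ≠ 0, so r is not a codeword (an error is present).
Step 3: locate the error. For a single error e at position i, S_ℓ = v_i·e·α_i^ℓ, so α_err = S_1/S_0.
  S_0^{−1} = 12^{−1} = 12 (mod 13), so α_err = 7·12 = 84 ≡ 6 = α_1. Error position i = 1.
  Consistency check: S_2/S_1 = 3·2 = 6 ≡ 6 = α_err ✓ (single-error assumption holds).
Step 4: error magnitude e = S_0/v_1 = S_0·∏_{j≠1}(α_1 − α_j) = 12·11 = 132 ≡ 2 (mod 13).
Step 5: correct position 1: c_1 = r_1 − e = 2 − 2 ≡ 0 (mod 13). Hence c = [0, 4, 3, 5, 9].
  Check: interpolating c through the α_i gives m(x) = 1 + 2·x (degree < 2) with m(α_i) = c_i for every i, so c is indeed a codeword.


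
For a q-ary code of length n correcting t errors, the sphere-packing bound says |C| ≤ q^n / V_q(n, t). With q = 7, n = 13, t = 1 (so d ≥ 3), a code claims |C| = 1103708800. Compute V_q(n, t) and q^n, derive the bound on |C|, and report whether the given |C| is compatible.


V_q(n, t) = 79, q^n = 96889010407, Hamming bound = 1226443169, |C| = 1103708800 ≤ bound (satisfied).

Step 1: Compute V_q(n, t) = Σ_{j=0}^1 C(n, j) (q−1)^j.
  j = 0: C(13,0)·(6)^0 = 1·1 = 1.
  j = 1: C(13,1)·(6)^1 = 13·6 = 78.
  V_q(n, t) = 1 + 78 = 79.
Step 2: q^n = 7^13 = 96889010407.
Step 3: Hamming bound ⌊q^n / V_q(n,t)⌋ = ⌊96889010407/79⌋ = 1226443169.
Step 4: Compare |C| = 1103708800 to 1226443169: satisfied.
The claimed |C| lies below the Hamming bound.
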